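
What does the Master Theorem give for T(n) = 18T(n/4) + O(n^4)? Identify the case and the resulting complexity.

Master Theorem for T(n) = 18T(n/4) + O(n^4):

a = 18, b = 4, c = 4
log_b(a) = log_4(18) = 2.0850

Case 3: c = 4 > log_4(18) = 2.0850
T(n) = O(n^4) = O(n^4)

For T(n) = 18T(n/4) + O(n^4): log_4(18) = 2.0850. This is Case 3 of the Master Theorem (c > log_b(a), work dominated by root), giving O(n^4).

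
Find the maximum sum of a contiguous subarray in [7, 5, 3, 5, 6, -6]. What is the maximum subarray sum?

Using Kadane's algorithm on [7, 5, 3, 5, 6, -6]:

Scanning through the array:
Position 1 (value 5): max_ending_here = 12, max_so_far = 12
Position 2 (value 3): max_ending_here = 15, max_so_far = 15
Position 3 (value 5): max_ending_here = 20, max_so_far = 20
Position 4 (value 6): max_ending_here = 26, max_so_far = 26
Position 5 (value -6): max_ending_here = 20, max_so_far = 26

Maximum subarray: [7, 5, 3, 5, 6]
Maximum sum: 26

The maximum subarray is [7, 5, 3, 5, 6] with sum 26. This subarray runs from index 0 to index 4.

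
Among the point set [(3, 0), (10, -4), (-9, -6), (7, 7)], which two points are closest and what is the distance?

Computing all pairwise distances among 4 points:

d((3, 0), (10, -4)) = 8.0623 <-- minimum
d((3, 0), (-9, -6)) = 13.4164
d((3, 0), (7, 7)) = 8.0623 <-- minimum
d((10, -4), (-9, -6)) = 19.105
d((10, -4), (7, 7)) = 11.4018
d((-9, -6), (7, 7)) = 20.6155

Minimum distance: 8.0623 (tie among 2 pairs: (3, 0) and (10, -4); (3, 0) and (7, 7))

The minimum Euclidean distance is 8.0623. There is a tie: 2 pairs achieve this minimum — (3, 0) and (10, -4); (3, 0) and (7, 7). Any of these is a valid closest pair. For 4 points, brute-force pairwise comparison is shown above. For large n, the divide-and-conquer algorithm (sort by x, recurse on halves, check the dividing strip) achieves O(n log n).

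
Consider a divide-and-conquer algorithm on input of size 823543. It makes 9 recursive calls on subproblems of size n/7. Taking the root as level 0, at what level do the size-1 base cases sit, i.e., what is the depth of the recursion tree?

For divide and conquer with division factor 7:

Problem sizes at each level:
Level 0: 823543
Level 1: 117649
Level 2: 16807
Level 3: 2401
Level 4: 343
Level 5: 49
Level 6: 7
Level 7: 1

The root is level 0 and the size-1 base case is level 7 (the tree spans levels 0 through 7, i.e. 8 levels counting the root), so the depth is the number of divisions: log_7(823543) = 7

The recursion tree depth is log_7(823543) = 7. At each level, the problem size is divided by 7, so it takes 7 divisions to reduce to a base case of size 1. The algorithm makes 9 recursive calls at each level.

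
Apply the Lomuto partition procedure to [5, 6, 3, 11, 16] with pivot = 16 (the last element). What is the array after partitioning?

Lomuto partition with pivot = 16:

Initial array: [5, 6, 3, 11, 16]

arr[0]=5 <= 16: swap with position 0, array becomes [5, 6, 3, 11, 16]
arr[1]=6 <= 16: swap with position 1, array becomes [5, 6, 3, 11, 16]
arr[2]=3 <= 16: swap with position 2, array becomes [5, 6, 3, 11, 16]
arr[3]=11 <= 16: swap with position 3, array becomes [5, 6, 3, 11, 16]

Place pivot at position 4: [5, 6, 3, 11, 16]
Pivot position: 4

After partitioning with pivot 16, the array becomes [5, 6, 3, 11, 16]. The pivot is placed at index 4. All elements to the left of the pivot are <= 16, and all elements to the right are > 16.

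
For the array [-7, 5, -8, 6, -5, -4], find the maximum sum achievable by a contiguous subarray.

Using Kadane's algorithm on [-7, 5, -8, 6, -5, -4]:

Scanning through the array:
Position 1 (value 5): max_ending_here = 5, max_so_far = 5
Position 2 (value -8): max_ending_here = -3, max_so_far = 5
Position 3 (value 6): max_ending_here = 6, max_so_far = 6
Position 4 (value -5): max_ending_here = 1, max_so_far = 6
Position 5 (value -4): max_ending_here = -3, max_so_far = 6

Maximum subarray: [6]
Maximum sum: 6

The maximum subarray is [6] with sum 6. This subarray runs from index 3 to index 3.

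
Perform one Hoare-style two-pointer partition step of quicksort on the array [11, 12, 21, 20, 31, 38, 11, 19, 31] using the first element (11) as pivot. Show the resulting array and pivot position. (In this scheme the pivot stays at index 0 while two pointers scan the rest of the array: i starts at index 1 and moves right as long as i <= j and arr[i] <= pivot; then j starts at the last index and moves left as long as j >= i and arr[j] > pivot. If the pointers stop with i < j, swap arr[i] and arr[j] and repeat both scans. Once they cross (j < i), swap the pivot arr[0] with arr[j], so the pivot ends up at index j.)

Hoare-style two-pointer partition with pivot = 11:

Initial array: [11, 12, 21, 20, 31, 38, 11, 19, 31]

Pointers start at i = 1, j = 8.
i stops at index 1 (arr[1]=12 > 11), j stops at index 6 (arr[6]=11 <= 11): swap arr[1] and arr[6], array becomes [11, 11, 21, 20, 31, 38, 12, 19, 31]
i ends at 2, j ends at 1: the pointers have crossed (j < i), so scanning stops.

Swap pivot arr[0] with arr[1] to place pivot at position 1: [11, 11, 21, 20, 31, 38, 12, 19, 31]
Pivot position: 1

After partitioning with pivot 11, the array becomes [11, 11, 21, 20, 31, 38, 12, 19, 31]. The pivot is placed at index 1. All elements to the left of the pivot are <= 11, and all elements to the right are > 11.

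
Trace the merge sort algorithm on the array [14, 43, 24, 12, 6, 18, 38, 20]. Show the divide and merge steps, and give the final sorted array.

Merge sort trace:

Split: [14, 43, 24, 12, 6, 18, 38, 20] -> [14, 43, 24, 12] and [6, 18, 38, 20]
  Split: [14, 43, 24, 12] -> [14, 43] and [24, 12]
    Split: [14, 43] -> [14] and [43]
    Merge: [14] + [43] -> [14, 43]
    Split: [24, 12] -> [24] and [12]
    Merge: [24] + [12] -> [12, 24]
  Merge: [14, 43] + [12, 24] -> [12, 14, 24, 43]
  Split: [6, 18, 38, 20] -> [6, 18] and [38, 20]
    Split: [6, 18] -> [6] and [18]
    Merge: [6] + [18] -> [6, 18]
    Split: [38, 20] -> [38] and [20]
    Merge: [38] + [20] -> [20, 38]
  Merge: [6, 18] + [20, 38] -> [6, 18, 20, 38]
Merge: [12, 14, 24, 43] + [6, 18, 20, 38] -> [6, 12, 14, 18, 20, 24, 38, 43]

Final sorted array: [6, 12, 14, 18, 20, 24, 38, 43]

The merge sort proceeds by recursively splitting the array and merging sorted halves.
After all merges, the sorted array is [6, 12, 14, 18, 20, 24, 38, 43].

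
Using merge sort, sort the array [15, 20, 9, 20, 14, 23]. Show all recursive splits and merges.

Merge sort trace:

Split: [15, 20, 9, 20, 14, 23] -> [15, 20, 9] and [20, 14, 23]
  Split: [15, 20, 9] -> [15] and [20, 9]
    Split: [20, 9] -> [20] and [9]
    Merge: [20] + [9] -> [9, 20]
  Merge: [15] + [9, 20] -> [9, 15, 20]
  Split: [20, 14, 23] -> [20] and [14, 23]
    Split: [14, 23] -> [14] and [23]
    Merge: [14] + [23] -> [14, 23]
  Merge: [20] + [14, 23] -> [14, 20, 23]
Merge: [9, 15, 20] + [14, 20, 23] -> [9, 14, 15, 20, 20, 23]

Final sorted array: [9, 14, 15, 20, 20, 23]

The merge sort proceeds by recursively splitting the array and merging sorted halves.
After all merges, the sorted array is [9, 14, 15, 20, 20, 23].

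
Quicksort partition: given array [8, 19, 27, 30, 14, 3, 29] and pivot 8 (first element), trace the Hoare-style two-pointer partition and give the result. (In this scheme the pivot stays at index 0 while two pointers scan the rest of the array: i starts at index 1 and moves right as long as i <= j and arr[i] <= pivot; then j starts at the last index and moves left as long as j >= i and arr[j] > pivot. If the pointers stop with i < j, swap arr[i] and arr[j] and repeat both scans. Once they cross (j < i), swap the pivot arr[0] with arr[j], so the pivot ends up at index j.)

Hoare-style two-pointer partition with pivot = 8:

Initial array: [8, 19, 27, 30, 14, 3, 29]

Pointers start at i = 1, j = 6.
i stops at index 1 (arr[1]=19 > 8), j stops at index 5 (arr[5]=3 <= 8): swap arr[1] and arr[5], array becomes [8, 3, 27, 30, 14, 19, 29]
i ends at 2, j ends at 1: the pointers have crossed (j < i), so scanning stops.

Swap pivot arr[0] with arr[1] to place pivot at position 1: [3, 8, 27, 30, 14, 19, 29]
Pivot position: 1

After partitioning with pivot 8, the array becomes [3, 8, 27, 30, 14, 19, 29]. The pivot is placed at index 1. All elements to the left of the pivot are <= 8, and all elements to the right are > 8.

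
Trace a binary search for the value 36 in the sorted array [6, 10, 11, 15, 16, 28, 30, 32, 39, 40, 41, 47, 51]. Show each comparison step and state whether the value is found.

Binary search for 36 in [6, 10, 11, 15, 16, 28, 30, 32, 39, 40, 41, 47, 51]:

lo=0, hi=12, mid=6, arr[mid]=30 -> 30 < 36, search right half
lo=7, hi=12, mid=9, arr[mid]=40 -> 40 > 36, search left half
lo=7, hi=8, mid=7, arr[mid]=32 -> 32 < 36, search right half
lo=8, hi=8, mid=8, arr[mid]=39 -> 39 > 36, search left half
lo=8 > hi=7, target 36 not found

Binary search determines that 36 is not in the array after 4 comparisons. The search space was exhausted without finding the target.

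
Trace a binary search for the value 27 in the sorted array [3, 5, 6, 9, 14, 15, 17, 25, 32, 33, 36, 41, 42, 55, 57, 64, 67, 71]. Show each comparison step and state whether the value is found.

Binary search for 27 in [3, 5, 6, 9, 14, 15, 17, 25, 32, 33, 36, 41, 42, 55, 57, 64, 67, 71]:

lo=0, hi=17, mid=8, arr[mid]=32 -> 32 > 27, search left half
lo=0, hi=7, mid=3, arr[mid]=9 -> 9 < 27, search right half
lo=4, hi=7, mid=5, arr[mid]=15 -> 15 < 27, search right half
lo=6, hi=7, mid=6, arr[mid]=17 -> 17 < 27, search right half
lo=7, hi=7, mid=7, arr[mid]=25 -> 25 < 27, search right half
lo=8 > hi=7, target 27 not found

Binary search determines that 27 is not in the array after 5 comparisons. The search space was exhausted without finding the target.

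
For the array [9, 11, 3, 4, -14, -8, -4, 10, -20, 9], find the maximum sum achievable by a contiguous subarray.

Using Kadane's algorithm on [9, 11, 3, 4, -14, -8, -4, 10, -20, 9]:

Scanning through the array:
Position 1 (value 11): max_ending_here = 20, max_so_far = 20
Position 2 (value 3): max_ending_here = 23, max_so_far = 23
Position 3 (value 4): max_ending_here = 27, max_so_far = 27
Position 4 (value -14): max_ending_here = 13, max_so_far = 27
Position 5 (value -8): max_ending_here = 5, max_so_far = 27
Position 6 (value -4): max_ending_here = 1, max_so_far = 27
Position 7 (value 10): max_ending_here = 11, max_so_far = 27
Position 8 (value -20): max_ending_here = -9, max_so_far = 27
Position 9 (value 9): max_ending_here = 9, max_so_far = 27

Maximum subarray: [9, 11, 3, 4]
Maximum sum: 27

The maximum subarray is [9, 11, 3, 4] with sum 27. This subarray runs from index 0 to index 3.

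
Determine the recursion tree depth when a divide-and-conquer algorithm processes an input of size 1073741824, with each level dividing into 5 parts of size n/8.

For divide and conquer with division factor 8:

Problem sizes at each level:
Level 0: 1073741824
Level 1: 134217728
Level 2: 16777216
Level 3: 2097152
Level 4: 262144
Level 5: 32768
Level 6: 4096
Level 7: 512
Level 8: 64
Level 9: 8
Level 10: 1

The root is level 0 and the size-1 base case is level 10 (the tree spans levels 0 through 10, i.e. 11 levels counting the root), so the depth is the number of divisions: log_8(1073741824) = 10

The recursion tree depth is log_8(1073741824) = 10. At each level, the problem size is divided by 8, so it takes 10 divisions to reduce to a base case of size 1. The algorithm makes 5 recursive calls at each level.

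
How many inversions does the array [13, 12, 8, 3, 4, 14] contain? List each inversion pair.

Finding inversions in [13, 12, 8, 3, 4, 14]:

(0, 1): arr[0]=13 > arr[1]=12
(0, 2): arr[0]=13 > arr[2]=8
(0, 3): arr[0]=13 > arr[3]=3
(0, 4): arr[0]=13 > arr[4]=4
(1, 2): arr[1]=12 > arr[2]=8
(1, 3): arr[1]=12 > arr[3]=3
(1, 4): arr[1]=12 > arr[4]=4
(2, 3): arr[2]=8 > arr[3]=3
(2, 4): arr[2]=8 > arr[4]=4

Total inversions: 9

The array has 9 inversion(s): (0,1), (0,2), (0,3), (0,4), (1,2), (1,3), (1,4), (2,3), (2,4). Each pair (i,j) satisfies i < j and arr[i] > arr[j].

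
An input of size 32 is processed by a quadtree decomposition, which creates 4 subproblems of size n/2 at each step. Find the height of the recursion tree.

For divide and conquer with division factor 2:

Problem sizes at each level:
Level 0: 32
Level 1: 16
Level 2: 8
Level 3: 4
Level 4: 2
Level 5: 1

The root is level 0 and the size-1 base case is level 5 (the tree spans levels 0 through 5, i.e. 6 levels counting the root), so the depth is the number of divisions: log_2(32) = 5

The recursion tree depth is log_2(32) = 5. At each level, the problem size is divided by 2, so it takes 5 divisions to reduce to a base case of size 1. The algorithm makes 4 recursive calls at each level.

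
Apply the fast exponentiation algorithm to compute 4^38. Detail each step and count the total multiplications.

Computing 4^38 by squaring (build up from 4^1; each line after the first costs one multiplication):

4^1 = 4
4^2 = (4^1)^2 = 4^2 = 16
4^4 = (4^2)^2 = 16^2 = 256
4^8 = (4^4)^2 = 256^2 = 65536
4^9 = 4 * 4^8 = 4 * 65536 = 262144
4^18 = (4^9)^2 = 262144^2 = 68719476736
4^19 = 4 * 4^18 = 4 * 68719476736 = 274877906944
4^38 = (4^19)^2 = 274877906944^2 = 75557863725914323419136

Result: 75557863725914323419136
Multiplications needed: 7 (7 lines after 4^1)

4^38 = 75557863725914323419136. Using exponentiation by squaring, this requires 7 multiplications. The key idea: if the exponent is even, square the half-power; if odd, multiply by the base once.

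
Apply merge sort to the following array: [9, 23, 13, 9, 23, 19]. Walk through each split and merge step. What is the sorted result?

Merge sort trace:

Split: [9, 23, 13, 9, 23, 19] -> [9, 23, 13] and [9, 23, 19]
  Split: [9, 23, 13] -> [9] and [23, 13]
    Split: [23, 13] -> [23] and [13]
    Merge: [23] + [13] -> [13, 23]
  Merge: [9] + [13, 23] -> [9, 13, 23]
  Split: [9, 23, 19] -> [9] and [23, 19]
    Split: [23, 19] -> [23] and [19]
    Merge: [23] + [19] -> [19, 23]
  Merge: [9] + [19, 23] -> [9, 19, 23]
Merge: [9, 13, 23] + [9, 19, 23] -> [9, 9, 13, 19, 23, 23]

Final sorted array: [9, 9, 13, 19, 23, 23]

The merge sort proceeds by recursively splitting the array and merging sorted halves.
After all merges, the sorted array is [9, 9, 13, 19, 23, 23].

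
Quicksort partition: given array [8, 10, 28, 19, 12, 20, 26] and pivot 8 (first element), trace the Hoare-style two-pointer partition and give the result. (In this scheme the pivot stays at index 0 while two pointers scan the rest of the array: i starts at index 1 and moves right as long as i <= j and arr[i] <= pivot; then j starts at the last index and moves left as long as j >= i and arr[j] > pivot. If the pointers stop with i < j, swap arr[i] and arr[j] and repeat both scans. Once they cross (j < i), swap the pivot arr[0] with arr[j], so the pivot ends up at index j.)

Hoare-style two-pointer partition with pivot = 8:

Initial array: [8, 10, 28, 19, 12, 20, 26]

Pointers start at i = 1, j = 6.
i ends at 1, j ends at 0: the pointers have crossed (j < i), so scanning stops.

j = 0, so swapping arr[0] with arr[j] leaves the pivot at position 0: [8, 10, 28, 19, 12, 20, 26]
Pivot position: 0

After partitioning with pivot 8, the array becomes [8, 10, 28, 19, 12, 20, 26]. The pivot is placed at index 0. All elements to the left of the pivot are <= 8, and all elements to the right are > 8.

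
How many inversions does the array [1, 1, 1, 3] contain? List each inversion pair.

Finding inversions in [1, 1, 1, 3]:


Total inversions: 0

The array has 0 inversions. It is already sorted.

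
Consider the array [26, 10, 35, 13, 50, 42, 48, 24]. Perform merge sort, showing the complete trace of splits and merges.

Merge sort trace:

Split: [26, 10, 35, 13, 50, 42, 48, 24] -> [26, 10, 35, 13] and [50, 42, 48, 24]
  Split: [26, 10, 35, 13] -> [26, 10] and [35, 13]
    Split: [26, 10] -> [26] and [10]
    Merge: [26] + [10] -> [10, 26]
    Split: [35, 13] -> [35] and [13]
    Merge: [35] + [13] -> [13, 35]
  Merge: [10, 26] + [13, 35] -> [10, 13, 26, 35]
  Split: [50, 42, 48, 24] -> [50, 42] and [48, 24]
    Split: [50, 42] -> [50] and [42]
    Merge: [50] + [42] -> [42, 50]
    Split: [48, 24] -> [48] and [24]
    Merge: [48] + [24] -> [24, 48]
  Merge: [42, 50] + [24, 48] -> [24, 42, 48, 50]
Merge: [10, 13, 26, 35] + [24, 42, 48, 50] -> [10, 13, 24, 26, 35, 42, 48, 50]

Final sorted array: [10, 13, 24, 26, 35, 42, 48, 50]

The merge sort proceeds by recursively splitting the array and merging sorted halves.
After all merges, the sorted array is [10, 13, 24, 26, 35, 42, 48, 50].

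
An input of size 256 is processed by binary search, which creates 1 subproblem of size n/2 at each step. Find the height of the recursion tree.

For divide and conquer with division factor 2:

Problem sizes at each level:
Level 0: 256
Level 1: 128
Level 2: 64
Level 3: 32
Level 4: 16
Level 5: 8
Level 6: 4
Level 7: 2
Level 8: 1

The root is level 0 and the size-1 base case is level 8 (the tree spans levels 0 through 8, i.e. 9 levels counting the root), so the depth is the number of divisions: log_2(256) = 8

The recursion tree depth is log_2(256) = 8. At each level, the problem size is divided by 2, so it takes 8 divisions to reduce to a base case of size 1. The algorithm makes 1 recursive call at each level.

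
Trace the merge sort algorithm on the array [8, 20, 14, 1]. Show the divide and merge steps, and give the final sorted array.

Merge sort trace:

Split: [8, 20, 14, 1] -> [8, 20] and [14, 1]
  Split: [8, 20] -> [8] and [20]
  Merge: [8] + [20] -> [8, 20]
  Split: [14, 1] -> [14] and [1]
  Merge: [14] + [1] -> [1, 14]
Merge: [8, 20] + [1, 14] -> [1, 8, 14, 20]

Final sorted array: [1, 8, 14, 20]

The merge sort proceeds by recursively splitting the array and merging sorted halves.
After all merges, the sorted array is [1, 8, 14, 20].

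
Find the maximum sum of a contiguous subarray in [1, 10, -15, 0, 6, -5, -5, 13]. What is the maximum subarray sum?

Using Kadane's algorithm on [1, 10, -15, 0, 6, -5, -5, 13]:

Scanning through the array:
Position 1 (value 10): max_ending_here = 11, max_so_far = 11
Position 2 (value -15): max_ending_here = -4, max_so_far = 11
Position 3 (value 0): max_ending_here = 0, max_so_far = 11
Position 4 (value 6): max_ending_here = 6, max_so_far = 11
Position 5 (value -5): max_ending_here = 1, max_so_far = 11
Position 6 (value -5): max_ending_here = -4, max_so_far = 11
Position 7 (value 13): max_ending_here = 13, max_so_far = 13

Maximum subarray: [13]
Maximum sum: 13

The maximum subarray is [13] with sum 13. This subarray runs from index 7 to index 7.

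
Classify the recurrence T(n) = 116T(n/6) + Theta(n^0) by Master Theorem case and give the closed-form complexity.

Master Theorem for T(n) = 116T(n/6) + O(n^0):

a = 116, b = 6, c = 0
log_b(a) = log_6(116) = 2.6530

Case 1: c = 0 < log_6(116) = 2.6530
T(n) = O(n^(log_6 116))

For T(n) = 116T(n/6) + O(n^0): log_6(116) = 2.6530. This is Case 1 of the Master Theorem (c < log_b(a), work dominated by leaves), giving O(n^(log_6 116)).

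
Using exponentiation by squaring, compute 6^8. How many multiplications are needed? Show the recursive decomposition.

Computing 6^8 by squaring (build up from 6^1; each line after the first costs one multiplication):

6^1 = 6
6^2 = (6^1)^2 = 6^2 = 36
6^4 = (6^2)^2 = 36^2 = 1296
6^8 = (6^4)^2 = 1296^2 = 1679616

Result: 1679616
Multiplications needed: 3 (3 lines after 6^1)

6^8 = 1679616. Using exponentiation by squaring, this requires 3 multiplications. The key idea: if the exponent is even, square the half-power; if odd, multiply by the base once.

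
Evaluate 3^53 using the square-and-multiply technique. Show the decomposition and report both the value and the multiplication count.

Computing 3^53 by squaring (build up from 3^1; each line after the first costs one multiplication):

3^1 = 3
3^2 = (3^1)^2 = 3^2 = 9
3^3 = 3 * 3^2 = 3 * 9 = 27
3^6 = (3^3)^2 = 27^2 = 729
3^12 = (3^6)^2 = 729^2 = 531441
3^13 = 3 * 3^12 = 3 * 531441 = 1594323
3^26 = (3^13)^2 = 1594323^2 = 2541865828329
3^52 = (3^26)^2 = 2541865828329^2 = 6461081889226673298932241
3^53 = 3 * 3^52 = 3 * 6461081889226673298932241 = 19383245667680019896796723

Result: 19383245667680019896796723
Multiplications needed: 8 (8 lines after 3^1)

3^53 = 19383245667680019896796723. Using exponentiation by squaring, this requires 8 multiplications. The key idea: if the exponent is even, square the half-power; if odd, multiply by the base once.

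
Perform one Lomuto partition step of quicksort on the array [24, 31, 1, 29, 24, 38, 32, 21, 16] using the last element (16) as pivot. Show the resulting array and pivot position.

Lomuto partition with pivot = 16:

Initial array: [24, 31, 1, 29, 24, 38, 32, 21, 16]

arr[0]=24 > 16: no swap
arr[1]=31 > 16: no swap
arr[2]=1 <= 16: swap with position 0, array becomes [1, 31, 24, 29, 24, 38, 32, 21, 16]
arr[3]=29 > 16: no swap
arr[4]=24 > 16: no swap
arr[5]=38 > 16: no swap
arr[6]=32 > 16: no swap
arr[7]=21 > 16: no swap

Place pivot at position 1: [1, 16, 24, 29, 24, 38, 32, 21, 31]
Pivot position: 1

After partitioning with pivot 16, the array becomes [1, 16, 24, 29, 24, 38, 32, 21, 31]. The pivot is placed at index 1. All elements to the left of the pivot are <= 16, and all elements to the right are > 16.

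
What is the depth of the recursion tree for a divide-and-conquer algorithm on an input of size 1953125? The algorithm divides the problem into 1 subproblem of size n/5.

For divide and conquer with division factor 5:

Problem sizes at each level:
Level 0: 1953125
Level 1: 390625
Level 2: 78125
Level 3: 15625
Level 4: 3125
Level 5: 625
Level 6: 125
Level 7: 25
Level 8: 5
Level 9: 1

The root is level 0 and the size-1 base case is level 9 (the tree spans levels 0 through 9, i.e. 10 levels counting the root), so the depth is the number of divisions: log_5(1953125) = 9

The recursion tree depth is log_5(1953125) = 9. At each level, the problem size is divided by 5, so it takes 9 divisions to reduce to a base case of size 1. The algorithm makes 1 recursive call at each level.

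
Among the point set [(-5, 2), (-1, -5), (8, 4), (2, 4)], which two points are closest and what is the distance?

Computing all pairwise distances among 4 points:

d((-5, 2), (-1, -5)) = 8.0623
d((-5, 2), (8, 4)) = 13.1529
d((-5, 2), (2, 4)) = 7.2801
d((-1, -5), (8, 4)) = 12.7279
d((-1, -5), (2, 4)) = 9.4868
d((8, 4), (2, 4)) = 6.0 <-- minimum

Closest pair: (8, 4) and (2, 4) with distance 6.0

The closest pair is (8, 4) and (2, 4) with Euclidean distance 6.0. For 4 points, brute-force pairwise comparison is shown above. For large n, the divide-and-conquer algorithm (sort by x, recurse on halves, check the dividing strip) achieves O(n log n).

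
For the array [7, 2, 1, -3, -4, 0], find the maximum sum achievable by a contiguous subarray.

Using Kadane's algorithm on [7, 2, 1, -3, -4, 0]:

Scanning through the array:
Position 1 (value 2): max_ending_here = 9, max_so_far = 9
Position 2 (value 1): max_ending_here = 10, max_so_far = 10
Position 3 (value -3): max_ending_here = 7, max_so_far = 10
Position 4 (value -4): max_ending_here = 3, max_so_far = 10
Position 5 (value 0): max_ending_here = 3, max_so_far = 10

Maximum subarray: [7, 2, 1]
Maximum sum: 10

The maximum subarray is [7, 2, 1] with sum 10. This subarray runs from index 0 to index 2.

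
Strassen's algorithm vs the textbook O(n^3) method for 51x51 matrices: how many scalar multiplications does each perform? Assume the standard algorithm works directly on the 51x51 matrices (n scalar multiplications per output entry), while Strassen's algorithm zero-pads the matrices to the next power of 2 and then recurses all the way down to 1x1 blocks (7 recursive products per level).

Matrix multiplication for 51x51 matrices:

Strassen's algorithm requires power-of-2 dimensions. Pad 51x51 to 64x64 (next power of 2).

Standard algorithm: 51^3 = 132651 multiplications
Strassen's algorithm: 7^(log2(64)) = 7^6 = 117649 multiplications
Savings: 132651 - 117649 = 15002 multiplications

Standard: 132651 multiplications (51^3). Strassen: 117649 multiplications (7^6, after padding to 64x64). Strassen reduces 8 recursive multiplications to 7 at each level.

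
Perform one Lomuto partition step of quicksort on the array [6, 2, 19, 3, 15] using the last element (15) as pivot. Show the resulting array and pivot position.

Lomuto partition with pivot = 15:

Initial array: [6, 2, 19, 3, 15]

arr[0]=6 <= 15: swap with position 0, array becomes [6, 2, 19, 3, 15]
arr[1]=2 <= 15: swap with position 1, array becomes [6, 2, 19, 3, 15]
arr[2]=19 > 15: no swap
arr[3]=3 <= 15: swap with position 2, array becomes [6, 2, 3, 19, 15]

Place pivot at position 3: [6, 2, 3, 15, 19]
Pivot position: 3

After partitioning with pivot 15, the array becomes [6, 2, 3, 15, 19]. The pivot is placed at index 3. All elements to the left of the pivot are <= 15, and all elements to the right are > 15.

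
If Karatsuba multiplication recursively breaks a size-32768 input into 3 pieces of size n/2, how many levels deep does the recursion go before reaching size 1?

For divide and conquer with division factor 2:

Problem sizes at each level:
Level 0: 32768
Level 1: 16384
Level 2: 8192
Level 3: 4096
Level 4: 2048
Level 5: 1024
Level 6: 512
Level 7: 256
Level 8: 128
Level 9: 64
Level 10: 32
Level 11: 16
Level 12: 8
Level 13: 4
Level 14: 2
Level 15: 1

The root is level 0 and the size-1 base case is level 15 (the tree spans levels 0 through 15, i.e. 16 levels counting the root), so the depth is the number of divisions: log_2(32768) = 15

The recursion tree depth is log_2(32768) = 15. At each level, the problem size is divided by 2, so it takes 15 divisions to reduce to a base case of size 1. The algorithm makes 3 recursive calls at each level.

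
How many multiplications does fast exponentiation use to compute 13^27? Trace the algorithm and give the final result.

Computing 13^27 by squaring (build up from 13^1; each line after the first costs one multiplication):

13^1 = 13
13^2 = (13^1)^2 = 13^2 = 169
13^3 = 13 * 13^2 = 13 * 169 = 2197
13^6 = (13^3)^2 = 2197^2 = 4826809
13^12 = (13^6)^2 = 4826809^2 = 23298085122481
13^13 = 13 * 13^12 = 13 * 23298085122481 = 302875106592253
13^26 = (13^13)^2 = 302875106592253^2 = 91733330193268616658399616009
13^27 = 13 * 13^26 = 13 * 91733330193268616658399616009 = 1192533292512492016559195008117

Result: 1192533292512492016559195008117
Multiplications needed: 7 (7 lines after 13^1)

13^27 = 1192533292512492016559195008117. Using exponentiation by squaring, this requires 7 multiplications. The key idea: if the exponent is even, square the half-power; if odd, multiply by the base once.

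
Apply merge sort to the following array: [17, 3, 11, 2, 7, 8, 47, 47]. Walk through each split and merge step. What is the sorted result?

Merge sort trace:

Split: [17, 3, 11, 2, 7, 8, 47, 47] -> [17, 3, 11, 2] and [7, 8, 47, 47]
  Split: [17, 3, 11, 2] -> [17, 3] and [11, 2]
    Split: [17, 3] -> [17] and [3]
    Merge: [17] + [3] -> [3, 17]
    Split: [11, 2] -> [11] and [2]
    Merge: [11] + [2] -> [2, 11]
  Merge: [3, 17] + [2, 11] -> [2, 3, 11, 17]
  Split: [7, 8, 47, 47] -> [7, 8] and [47, 47]
    Split: [7, 8] -> [7] and [8]
    Merge: [7] + [8] -> [7, 8]
    Split: [47, 47] -> [47] and [47]
    Merge: [47] + [47] -> [47, 47]
  Merge: [7, 8] + [47, 47] -> [7, 8, 47, 47]
Merge: [2, 3, 11, 17] + [7, 8, 47, 47] -> [2, 3, 7, 8, 11, 17, 47, 47]

Final sorted array: [2, 3, 7, 8, 11, 17, 47, 47]

The merge sort proceeds by recursively splitting the array and merging sorted halves.
After all merges, the sorted array is [2, 3, 7, 8, 11, 17, 47, 47].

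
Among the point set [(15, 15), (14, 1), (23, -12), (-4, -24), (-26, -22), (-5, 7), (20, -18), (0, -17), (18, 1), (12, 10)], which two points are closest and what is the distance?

Computing all pairwise distances among 10 points:

d((15, 15), (14, 1)) = 14.0357
d((15, 15), (23, -12)) = 28.1603
d((15, 15), (-4, -24)) = 43.382
d((15, 15), (-26, -22)) = 55.2268
d((15, 15), (-5, 7)) = 21.5407
d((15, 15), (20, -18)) = 33.3766
d((15, 15), (0, -17)) = 35.3412
d((15, 15), (18, 1)) = 14.3178
d((15, 15), (12, 10)) = 5.831
d((14, 1), (23, -12)) = 15.8114
d((14, 1), (-4, -24)) = 30.8058
d((14, 1), (-26, -22)) = 46.1411
d((14, 1), (-5, 7)) = 19.9249
d((14, 1), (20, -18)) = 19.9249
d((14, 1), (0, -17)) = 22.8035
d((14, 1), (18, 1)) = 4.0 <-- minimum
d((14, 1), (12, 10)) = 9.2195
d((23, -12), (-4, -24)) = 29.5466
d((23, -12), (-26, -22)) = 50.01
d((23, -12), (-5, 7)) = 33.8378
d((23, -12), (20, -18)) = 6.7082
d((23, -12), (0, -17)) = 23.5372
d((23, -12), (18, 1)) = 13.9284
d((23, -12), (12, 10)) = 24.5967
d((-4, -24), (-26, -22)) = 22.0907
d((-4, -24), (-5, 7)) = 31.0161
d((-4, -24), (20, -18)) = 24.7386
d((-4, -24), (0, -17)) = 8.0623
d((-4, -24), (18, 1)) = 33.3017
d((-4, -24), (12, 10)) = 37.5766
d((-26, -22), (-5, 7)) = 35.805
d((-26, -22), (20, -18)) = 46.1736
d((-26, -22), (0, -17)) = 26.4764
d((-26, -22), (18, 1)) = 49.6488
d((-26, -22), (12, 10)) = 49.679
d((-5, 7), (20, -18)) = 35.3553
d((-5, 7), (0, -17)) = 24.5153
d((-5, 7), (18, 1)) = 23.7697
d((-5, 7), (12, 10)) = 17.2627
d((20, -18), (0, -17)) = 20.025
d((20, -18), (18, 1)) = 19.105
d((20, -18), (12, 10)) = 29.1204
d((0, -17), (18, 1)) = 25.4558
d((0, -17), (12, 10)) = 29.5466
d((18, 1), (12, 10)) = 10.8167

Closest pair: (14, 1) and (18, 1) with distance 4.0

The closest pair is (14, 1) and (18, 1) with Euclidean distance 4.0. For 10 points, brute-force pairwise comparison is shown above. For large n, the divide-and-conquer algorithm (sort by x, recurse on halves, check the dividing strip) achieves O(n log n).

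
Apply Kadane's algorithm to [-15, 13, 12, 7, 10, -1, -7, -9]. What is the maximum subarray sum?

Using Kadane's algorithm on [-15, 13, 12, 7, 10, -1, -7, -9]:

Scanning through the array:
Position 1 (value 13): max_ending_here = 13, max_so_far = 13
Position 2 (value 12): max_ending_here = 25, max_so_far = 25
Position 3 (value 7): max_ending_here = 32, max_so_far = 32
Position 4 (value 10): max_ending_here = 42, max_so_far = 42
Position 5 (value -1): max_ending_here = 41, max_so_far = 42
Position 6 (value -7): max_ending_here = 34, max_so_far = 42
Position 7 (value -9): max_ending_here = 25, max_so_far = 42

Maximum subarray: [13, 12, 7, 10]
Maximum sum: 42

The maximum subarray is [13, 12, 7, 10] with sum 42. This subarray runs from index 1 to index 4.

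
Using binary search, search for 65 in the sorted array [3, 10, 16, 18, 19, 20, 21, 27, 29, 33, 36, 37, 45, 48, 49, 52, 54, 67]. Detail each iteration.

Binary search for 65 in [3, 10, 16, 18, 19, 20, 21, 27, 29, 33, 36, 37, 45, 48, 49, 52, 54, 67]:

lo=0, hi=17, mid=8, arr[mid]=29 -> 29 < 65, search right half
lo=9, hi=17, mid=13, arr[mid]=48 -> 48 < 65, search right half
lo=14, hi=17, mid=15, arr[mid]=52 -> 52 < 65, search right half
lo=16, hi=17, mid=16, arr[mid]=54 -> 54 < 65, search right half
lo=17, hi=17, mid=17, arr[mid]=67 -> 67 > 65, search left half
lo=17 > hi=16, target 65 not found

Binary search determines that 65 is not in the array after 5 comparisons. The search space was exhausted without finding the target.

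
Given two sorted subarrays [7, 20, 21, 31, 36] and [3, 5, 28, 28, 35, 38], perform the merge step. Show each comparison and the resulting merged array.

Merging process:

Compare 7 vs 3: take 3 from right. Merged: [3]
Compare 7 vs 5: take 5 from right. Merged: [3, 5]
Compare 7 vs 28: take 7 from left. Merged: [3, 5, 7]
Compare 20 vs 28: take 20 from left. Merged: [3, 5, 7, 20]
Compare 21 vs 28: take 21 from left. Merged: [3, 5, 7, 20, 21]
Compare 31 vs 28: take 28 from right. Merged: [3, 5, 7, 20, 21, 28]
Compare 31 vs 28: take 28 from right. Merged: [3, 5, 7, 20, 21, 28, 28]
Compare 31 vs 35: take 31 from left. Merged: [3, 5, 7, 20, 21, 28, 28, 31]
Compare 36 vs 35: take 35 from right. Merged: [3, 5, 7, 20, 21, 28, 28, 31, 35]
Compare 36 vs 38: take 36 from left. Merged: [3, 5, 7, 20, 21, 28, 28, 31, 35, 36]
Append remaining from right: [38]. Merged: [3, 5, 7, 20, 21, 28, 28, 31, 35, 36, 38]

Final merged array: [3, 5, 7, 20, 21, 28, 28, 31, 35, 36, 38]
Total comparisons: 10

The merged array is [3, 5, 7, 20, 21, 28, 28, 31, 35, 36, 38], requiring 10 comparisons. The merge step runs in O(n) time where n is the total number of elements.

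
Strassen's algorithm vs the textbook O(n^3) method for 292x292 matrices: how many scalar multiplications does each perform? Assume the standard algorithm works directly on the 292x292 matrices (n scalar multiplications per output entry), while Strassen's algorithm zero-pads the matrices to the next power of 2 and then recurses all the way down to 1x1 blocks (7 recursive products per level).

Matrix multiplication for 292x292 matrices:

Strassen's algorithm requires power-of-2 dimensions. Pad 292x292 to 512x512 (next power of 2).

Standard algorithm: 292^3 = 24897088 multiplications
Strassen's algorithm: 7^(log2(512)) = 7^9 = 40353607 multiplications
Difference: 24897088 - 40353607 = -15456519 (Strassen uses MORE here due to padding overhead — for small or just-over-power-of-2 n, padding can outweigh the per-level savings)

Standard: 24897088 multiplications (292^3). Strassen: 40353607 multiplications (7^9, after padding to 512x512). Strassen reduces 8 recursive multiplications to 7 at each level.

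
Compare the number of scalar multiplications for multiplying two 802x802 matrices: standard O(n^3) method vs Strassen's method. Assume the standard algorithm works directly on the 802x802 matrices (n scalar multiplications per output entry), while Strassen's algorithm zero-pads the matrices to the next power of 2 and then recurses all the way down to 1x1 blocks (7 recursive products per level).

Matrix multiplication for 802x802 matrices:

Strassen's algorithm requires power-of-2 dimensions. Pad 802x802 to 1024x1024 (next power of 2).

Standard algorithm: 802^3 = 515849608 multiplications
Strassen's algorithm: 7^(log2(1024)) = 7^10 = 282475249 multiplications
Savings: 515849608 - 282475249 = 233374359 multiplications

Standard: 515849608 multiplications (802^3). Strassen: 282475249 multiplications (7^10, after padding to 1024x1024). Strassen reduces 8 recursive multiplications to 7 at each level.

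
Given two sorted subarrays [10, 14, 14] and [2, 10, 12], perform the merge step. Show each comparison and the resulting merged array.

Merging process:

Compare 10 vs 2: take 2 from right. Merged: [2]
Compare 10 vs 10: take 10 from left. Merged: [2, 10]
Compare 14 vs 10: take 10 from right. Merged: [2, 10, 10]
Compare 14 vs 12: take 12 from right. Merged: [2, 10, 10, 12]
Append remaining from left: [14, 14]. Merged: [2, 10, 10, 12, 14, 14]

Final merged array: [2, 10, 10, 12, 14, 14]
Total comparisons: 4

The merged array is [2, 10, 10, 12, 14, 14], requiring 4 comparisons. The merge step runs in O(n) time where n is the total number of elements.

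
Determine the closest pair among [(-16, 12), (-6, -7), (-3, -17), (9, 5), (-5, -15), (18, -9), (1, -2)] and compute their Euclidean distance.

Computing all pairwise distances among 7 points:

d((-16, 12), (-6, -7)) = 21.4709
d((-16, 12), (-3, -17)) = 31.7805
d((-16, 12), (9, 5)) = 25.9615
d((-16, 12), (-5, -15)) = 29.1548
d((-16, 12), (18, -9)) = 39.9625
d((-16, 12), (1, -2)) = 22.0227
d((-6, -7), (-3, -17)) = 10.4403
d((-6, -7), (9, 5)) = 19.2094
d((-6, -7), (-5, -15)) = 8.0623
d((-6, -7), (18, -9)) = 24.0832
d((-6, -7), (1, -2)) = 8.6023
d((-3, -17), (9, 5)) = 25.0599
d((-3, -17), (-5, -15)) = 2.8284 <-- minimum
d((-3, -17), (18, -9)) = 22.4722
d((-3, -17), (1, -2)) = 15.5242
d((9, 5), (-5, -15)) = 24.4131
d((9, 5), (18, -9)) = 16.6433
d((9, 5), (1, -2)) = 10.6301
d((-5, -15), (18, -9)) = 23.7697
d((-5, -15), (1, -2)) = 14.3178
d((18, -9), (1, -2)) = 18.3848

Closest pair: (-3, -17) and (-5, -15) with distance 2.8284

The closest pair is (-3, -17) and (-5, -15) with Euclidean distance 2.8284. For 7 points, brute-force pairwise comparison is shown above. For large n, the divide-and-conquer algorithm (sort by x, recurse on halves, check the dividing strip) achieves O(n log n).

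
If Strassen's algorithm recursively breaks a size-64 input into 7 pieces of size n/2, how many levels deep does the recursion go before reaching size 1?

For divide and conquer with division factor 2:

Problem sizes at each level:
Level 0: 64
Level 1: 32
Level 2: 16
Level 3: 8
Level 4: 4
Level 5: 2
Level 6: 1

The root is level 0 and the size-1 base case is level 6 (the tree spans levels 0 through 6, i.e. 7 levels counting the root), so the depth is the number of divisions: log_2(64) = 6

The recursion tree depth is log_2(64) = 6. At each level, the problem size is divided by 2, so it takes 6 divisions to reduce to a base case of size 1. The algorithm makes 7 recursive calls at each level.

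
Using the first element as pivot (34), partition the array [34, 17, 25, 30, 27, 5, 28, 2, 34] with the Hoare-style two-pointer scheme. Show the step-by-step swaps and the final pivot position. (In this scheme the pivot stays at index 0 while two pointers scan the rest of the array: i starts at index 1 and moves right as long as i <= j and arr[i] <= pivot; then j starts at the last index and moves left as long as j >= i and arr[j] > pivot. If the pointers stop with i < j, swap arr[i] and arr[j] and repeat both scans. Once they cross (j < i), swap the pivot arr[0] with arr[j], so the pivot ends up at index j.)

Hoare-style two-pointer partition with pivot = 34:

Initial array: [34, 17, 25, 30, 27, 5, 28, 2, 34]

Pointers start at i = 1, j = 8.
i ends at 9, j ends at 8: the pointers have crossed (j < i), so scanning stops.

Swap pivot arr[0] with arr[8] to place pivot at position 8: [34, 17, 25, 30, 27, 5, 28, 2, 34]
Pivot position: 8

After partitioning with pivot 34, the array becomes [34, 17, 25, 30, 27, 5, 28, 2, 34]. The pivot is placed at index 8. All elements to the left of the pivot are <= 34, and all elements to the right are > 34.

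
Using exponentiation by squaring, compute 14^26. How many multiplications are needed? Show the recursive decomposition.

Computing 14^26 by squaring (build up from 14^1; each line after the first costs one multiplication):

14^1 = 14
14^2 = (14^1)^2 = 14^2 = 196
14^3 = 14 * 14^2 = 14 * 196 = 2744
14^6 = (14^3)^2 = 2744^2 = 7529536
14^12 = (14^6)^2 = 7529536^2 = 56693912375296
14^13 = 14 * 14^12 = 14 * 56693912375296 = 793714773254144
14^26 = (14^13)^2 = 793714773254144^2 = 629983141281877223603213172736

Result: 629983141281877223603213172736
Multiplications needed: 6 (6 lines after 14^1)

14^26 = 629983141281877223603213172736. Using exponentiation by squaring, this requires 6 multiplications. The key idea: if the exponent is even, square the half-power; if odd, multiply by the base once.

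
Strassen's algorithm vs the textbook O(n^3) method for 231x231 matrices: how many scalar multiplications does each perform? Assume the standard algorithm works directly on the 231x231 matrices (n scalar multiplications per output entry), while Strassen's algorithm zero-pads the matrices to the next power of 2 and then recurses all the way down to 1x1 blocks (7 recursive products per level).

Matrix multiplication for 231x231 matrices:

Strassen's algorithm requires power-of-2 dimensions. Pad 231x231 to 256x256 (next power of 2).

Standard algorithm: 231^3 = 12326391 multiplications
Strassen's algorithm: 7^(log2(256)) = 7^8 = 5764801 multiplications
Savings: 12326391 - 5764801 = 6561590 multiplications

Standard: 12326391 multiplications (231^3). Strassen: 5764801 multiplications (7^8, after padding to 256x256). Strassen reduces 8 recursive multiplications to 7 at each level.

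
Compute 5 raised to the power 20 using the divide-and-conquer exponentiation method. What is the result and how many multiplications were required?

Computing 5^20 by squaring (build up from 5^1; each line after the first costs one multiplication):

5^1 = 5
5^2 = (5^1)^2 = 5^2 = 25
5^4 = (5^2)^2 = 25^2 = 625
5^5 = 5 * 5^4 = 5 * 625 = 3125
5^10 = (5^5)^2 = 3125^2 = 9765625
5^20 = (5^10)^2 = 9765625^2 = 95367431640625

Result: 95367431640625
Multiplications needed: 5 (5 lines after 5^1)

5^20 = 95367431640625. Using exponentiation by squaring, this requires 5 multiplications. The key idea: if the exponent is even, square the half-power; if odd, multiply by the base once.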